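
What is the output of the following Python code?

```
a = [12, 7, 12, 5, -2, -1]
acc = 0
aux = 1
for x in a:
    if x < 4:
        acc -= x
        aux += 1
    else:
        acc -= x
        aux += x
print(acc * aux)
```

x=12: not <4, acc = 0-12 = -12; aux=13
x=7: not <4, acc = (-12)-7 = -19; aux=20
x=12: not <4, acc = (-19)-12 = -31; aux=32
x=5: not <4, acc = (-31)-5 = -36; aux=37
x=-2: <4, acc = (-36)-(-2) = -34; aux=38
x=-1: <4, acc = (-34)-(-1) = -33; aux=39
acc*aux = (-33)*39 = -1287

-1287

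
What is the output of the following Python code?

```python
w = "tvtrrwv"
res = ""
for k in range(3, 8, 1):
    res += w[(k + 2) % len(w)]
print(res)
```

wvtvt

k=3: add w[5]='w' → 'w'
k=4: add w[6]='v' → 'wv'
k=5: add w[0]='t' → 'wvt'
k=6: add w[1]='v' → 'wvtv'
k=7: add w[2]='t' → 'wvtvt'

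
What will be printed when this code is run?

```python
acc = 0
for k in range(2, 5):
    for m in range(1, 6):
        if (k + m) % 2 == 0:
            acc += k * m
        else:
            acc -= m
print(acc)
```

39

k=2,m=1: odd sum, acc = 0-1 = -1
k=2,m=2: even sum, acc = (-1)+4 = 3
k=2,m=3: odd sum, acc = 3-3 = 0
k=2,m=4: even sum, acc = 0+8 = 8
k=2,m=5: odd sum, acc = 8-5 = 3
k=3,m=1: even sum, acc = 3+3 = 6
k=3,m=2: odd sum, acc = 6-2 = 4
k=3,m=3: even sum, acc = 4+9 = 13
k=3,m=4: odd sum, acc = 13-4 = 9
k=3,m=5: even sum, acc = 9+15 = 24
k=4,m=1: odd sum, acc = 24-1 = 23
k=4,m=2: even sum, acc = 23+8 = 31
k=4,m=3: odd sum, acc = 31-3 = 28
k=4,m=4: even sum, acc = 28+16 = 44
k=4,m=5: odd sum, acc = 44-5 = 39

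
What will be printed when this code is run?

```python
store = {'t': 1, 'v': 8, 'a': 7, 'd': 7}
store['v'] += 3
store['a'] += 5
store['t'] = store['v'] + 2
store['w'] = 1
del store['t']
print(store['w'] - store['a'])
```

-11

store['v'] = 8+3 = 11 → {'t': 1, 'v': 11, 'a': 7, 'd': 7}
store['a'] = 7+5 = 12 → {'t': 1, 'v': 11, 'a': 12, 'd': 7}
store['t'] = store['v']+2 = 13 → {'t': 13, 'v': 11, 'a': 12, 'd': 7}
store['w'] = 1 → {'t': 13, 'v': 11, 'a': 12, 'd': 7, 'w': 1}
del 't' → {'v': 11, 'a': 12, 'd': 7, 'w': 1}
store['w']-store['a'] = 1-12 = -11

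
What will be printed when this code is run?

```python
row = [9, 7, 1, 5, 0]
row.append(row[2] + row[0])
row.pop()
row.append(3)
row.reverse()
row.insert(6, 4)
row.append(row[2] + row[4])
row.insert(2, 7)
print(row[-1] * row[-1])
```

append row[2]+row[0] = 1+9 = 10 → [9, 7, 1, 5, 0, 10]
pop() removes 10 → [9, 7, 1, 5, 0]
append 3 → [9, 7, 1, 5, 0, 3]
reverse → [3, 0, 5, 1, 7, 9]
insert 4 at 6 → [3, 0, 5, 1, 7, 9, 4]
append row[2]+row[4] = 5+7 = 12 → [3, 0, 5, 1, 7, 9, 4, 12]
insert 7 at 2 → [3, 0, 7, 5, 1, 7, 9, 4, 12]
row[-1]*row[-1] = 12*12 = 144

144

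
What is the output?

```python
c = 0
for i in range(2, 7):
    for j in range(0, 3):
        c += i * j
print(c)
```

i=2,j=0: c = 0+0 = 0
i=2,j=1: c = 0+2 = 2
i=2,j=2: c = 2+4 = 6
i=3,j=0: c = 6+0 = 6
i=3,j=1: c = 6+3 = 9
i=3,j=2: c = 9+6 = 15
i=4,j=0: c = 15+0 = 15
i=4,j=1: c = 15+4 = 19
i=4,j=2: c = 19+8 = 27
i=5,j=0: c = 27+0 = 27
i=5,j=1: c = 27+5 = 32
i=5,j=2: c = 32+10 = 42
i=6,j=0: c = 42+0 = 42
i=6,j=1: c = 42+6 = 48
i=6,j=2: c = 48+12 = 60

60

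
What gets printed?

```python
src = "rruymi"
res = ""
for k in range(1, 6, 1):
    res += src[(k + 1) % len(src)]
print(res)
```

k=1: add src[2]='u' → 'u'
k=2: add src[3]='y' → 'uy'
k=3: add src[4]='m' → 'uym'
k=4: add src[5]='i' → 'uymi'
k=5: add src[0]='r' → 'uymir'

uymir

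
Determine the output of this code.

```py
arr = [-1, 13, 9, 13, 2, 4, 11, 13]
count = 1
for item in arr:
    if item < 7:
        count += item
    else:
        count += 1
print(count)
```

11

item=-1: <7, count = 1+(-1) = 0
item=13: not <7, count = 0+1 = 1
item=9: not <7, count = 1+1 = 2
item=13: not <7, count = 2+1 = 3
item=2: <7, count = 3+2 = 5
item=4: <7, count = 5+4 = 9
item=11: not <7, count = 9+1 = 10
item=13: not <7, count = 10+1 = 11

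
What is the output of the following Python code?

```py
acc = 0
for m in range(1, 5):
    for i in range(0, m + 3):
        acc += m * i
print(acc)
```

155

m=1,i=0: acc = 0+0 = 0
m=1,i=1: acc = 0+1 = 1
m=1,i=2: acc = 1+2 = 3
m=1,i=3: acc = 3+3 = 6
m=2,i=0: acc = 6+0 = 6
m=2,i=1: acc = 6+2 = 8
m=2,i=2: acc = 8+4 = 12
m=2,i=3: acc = 12+6 = 18
m=2,i=4: acc = 18+8 = 26
m=3,i=0: acc = 26+0 = 26
m=3,i=1: acc = 26+3 = 29
m=3,i=2: acc = 29+6 = 35
m=3,i=3: acc = 35+9 = 44
m=3,i=4: acc = 44+12 = 56
m=3,i=5: acc = 56+15 = 71
m=4,i=0: acc = 71+0 = 71
m=4,i=1: acc = 71+4 = 75
m=4,i=2: acc = 75+8 = 83
m=4,i=3: acc = 83+12 = 95
m=4,i=4: acc = 95+16 = 111
m=4,i=5: acc = 111+20 = 131
m=4,i=6: acc = 131+24 = 155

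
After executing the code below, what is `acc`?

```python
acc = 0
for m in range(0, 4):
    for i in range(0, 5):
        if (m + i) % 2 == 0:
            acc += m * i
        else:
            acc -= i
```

8

m=0,i=0: even sum, acc = 0+0 = 0
m=0,i=1: odd sum, acc = 0-1 = -1
m=0,i=2: even sum, acc = (-1)+0 = -1
m=0,i=3: odd sum, acc = (-1)-3 = -4
m=0,i=4: even sum, acc = (-4)+0 = -4
m=1,i=0: odd sum, acc = (-4)-0 = -4
m=1,i=1: even sum, acc = (-4)+1 = -3
m=1,i=2: odd sum, acc = (-3)-2 = -5
m=1,i=3: even sum, acc = (-5)+3 = -2
m=1,i=4: odd sum, acc = (-2)-4 = -6
m=2,i=0: even sum, acc = (-6)+0 = -6
m=2,i=1: odd sum, acc = (-6)-1 = -7
m=2,i=2: even sum, acc = (-7)+4 = -3
m=2,i=3: odd sum, acc = (-3)-3 = -6
m=2,i=4: even sum, acc = (-6)+8 = 2
m=3,i=0: odd sum, acc = 2-0 = 2
m=3,i=1: even sum, acc = 2+3 = 5
m=3,i=2: odd sum, acc = 5-2 = 3
m=3,i=3: even sum, acc = 3+9 = 12
m=3,i=4: odd sum, acc = 12-4 = 8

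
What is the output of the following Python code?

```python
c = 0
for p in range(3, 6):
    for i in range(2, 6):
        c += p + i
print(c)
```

90

p=3,i=2: c = 0+5 = 5
p=3,i=3: c = 5+6 = 11
p=3,i=4: c = 11+7 = 18
p=3,i=5: c = 18+8 = 26
p=4,i=2: c = 26+6 = 32
p=4,i=3: c = 32+7 = 39
p=4,i=4: c = 39+8 = 47
p=4,i=5: c = 47+9 = 56
p=5,i=2: c = 56+7 = 63
p=5,i=3: c = 63+8 = 71
p=5,i=4: c = 71+9 = 80
p=5,i=5: c = 80+10 = 90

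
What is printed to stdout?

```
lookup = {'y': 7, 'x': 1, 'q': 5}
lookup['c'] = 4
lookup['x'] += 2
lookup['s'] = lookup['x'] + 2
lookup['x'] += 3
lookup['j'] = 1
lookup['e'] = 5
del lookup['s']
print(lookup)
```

lookup['c'] = 4 → {'y': 7, 'x': 1, 'q': 5, 'c': 4}
lookup['x'] = 1+2 = 3 → {'y': 7, 'x': 3, 'q': 5, 'c': 4}
lookup['s'] = lookup['x']+2 = 5 → {'y': 7, 'x': 3, 'q': 5, 'c': 4, 's': 5}
lookup['x'] = 3+3 = 6 → {'y': 7, 'x': 6, 'q': 5, 'c': 4, 's': 5}
lookup['j'] = 1 → {'y': 7, 'x': 6, 'q': 5, 'c': 4, 's': 5, 'j': 1}
lookup['e'] = 5 → {'y': 7, 'x': 6, 'q': 5, 'c': 4, 's': 5, 'j': 1, 'e': 5}
del 's' → {'y': 7, 'x': 6, 'q': 5, 'c': 4, 'j': 1, 'e': 5}

{'y': 7, 'x': 6, 'q': 5, 'c': 4, 'j': 1, 'e': 5}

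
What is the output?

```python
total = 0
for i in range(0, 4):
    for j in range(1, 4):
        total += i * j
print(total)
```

i=0,j=1: total = 0+0 = 0
i=0,j=2: total = 0+0 = 0
i=0,j=3: total = 0+0 = 0
i=1,j=1: total = 0+1 = 1
i=1,j=2: total = 1+2 = 3
i=1,j=3: total = 3+3 = 6
i=2,j=1: total = 6+2 = 8
i=2,j=2: total = 8+4 = 12
i=2,j=3: total = 12+6 = 18
i=3,j=1: total = 18+3 = 21
i=3,j=2: total = 21+6 = 27
i=3,j=3: total = 27+9 = 36

36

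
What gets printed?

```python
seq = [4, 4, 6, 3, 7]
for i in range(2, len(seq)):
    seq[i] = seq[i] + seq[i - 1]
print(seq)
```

i=2: seq[2] = 6+4 = 10 → [4, 4, 10, 3, 7]
i=3: seq[3] = 3+10 = 13 → [4, 4, 10, 13, 7]
i=4: seq[4] = 7+13 = 20 → [4, 4, 10, 13, 20]

[4, 4, 10, 13, 20]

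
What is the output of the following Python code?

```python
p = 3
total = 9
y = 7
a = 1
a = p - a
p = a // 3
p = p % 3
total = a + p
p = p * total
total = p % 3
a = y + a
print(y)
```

a = 3-1 = 2
p = 2//3 = 0
p = 0%3 = 0
total = 2+0 = 2
p = 0*2 = 0
total = 0%3 = 0
a = 7+2 = 9

7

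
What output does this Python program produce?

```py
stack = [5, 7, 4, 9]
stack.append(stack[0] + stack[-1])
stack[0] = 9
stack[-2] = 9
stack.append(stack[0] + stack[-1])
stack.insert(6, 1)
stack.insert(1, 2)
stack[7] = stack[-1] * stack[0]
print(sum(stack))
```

append stack[0]+stack[-1] = 5+9 = 14 → [5, 7, 4, 9, 14]
stack[0] = 9 → [9, 7, 4, 9, 14]
stack[-2] = 9 → [9, 7, 4, 9, 14]
append stack[0]+stack[-1] = 9+14 = 23 → [9, 7, 4, 9, 14, 23]
insert 1 at 6 → [9, 7, 4, 9, 14, 23, 1]
insert 2 at 1 → [9, 2, 7, 4, 9, 14, 23, 1]
stack[7] = stack[-1]*stack[0] = 1*9 = 9 → [9, 2, 7, 4, 9, 14, 23, 9]
sum = 77

77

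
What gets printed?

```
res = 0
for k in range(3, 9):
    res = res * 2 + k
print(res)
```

246

k=3: res = 0*2+3 = 3
k=4: res = 3*2+4 = 10
k=5: res = 10*2+5 = 25
k=6: res = 25*2+6 = 56
k=7: res = 56*2+7 = 119
k=8: res = 119*2+8 = 246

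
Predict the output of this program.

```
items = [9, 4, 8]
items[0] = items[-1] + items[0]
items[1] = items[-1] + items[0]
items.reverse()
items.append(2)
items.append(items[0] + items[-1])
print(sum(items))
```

items[0] = items[-1]+items[0] = 8+9 = 17 → [17, 4, 8]
items[1] = items[-1]+items[0] = 8+17 = 25 → [17, 25, 8]
reverse → [8, 25, 17]
append 2 → [8, 25, 17, 2]
append items[0]+items[-1] = 8+2 = 10 → [8, 25, 17, 2, 10]
sum = 62

62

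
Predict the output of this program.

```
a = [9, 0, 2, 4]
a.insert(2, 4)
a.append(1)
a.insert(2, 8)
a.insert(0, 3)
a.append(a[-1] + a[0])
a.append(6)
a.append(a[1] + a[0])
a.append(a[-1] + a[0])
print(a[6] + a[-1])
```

insert 4 at 2 → [9, 0, 4, 2, 4]
append 1 → [9, 0, 4, 2, 4, 1]
insert 8 at 2 → [9, 0, 8, 4, 2, 4, 1]
insert 3 at 0 → [3, 9, 0, 8, 4, 2, 4, 1]
append a[-1]+a[0] = 1+3 = 4 → [3, 9, 0, 8, 4, 2, 4, 1, 4]
append 6 → [3, 9, 0, 8, 4, 2, 4, 1, 4, 6]
append a[1]+a[0] = 9+3 = 12 → [3, 9, 0, 8, 4, 2, 4, 1, 4, 6, 12]
append a[-1]+a[0] = 12+3 = 15 → [3, 9, 0, 8, 4, 2, 4, 1, 4, 6, 12, 15]
a[6]+a[-1] = 4+15 = 19

19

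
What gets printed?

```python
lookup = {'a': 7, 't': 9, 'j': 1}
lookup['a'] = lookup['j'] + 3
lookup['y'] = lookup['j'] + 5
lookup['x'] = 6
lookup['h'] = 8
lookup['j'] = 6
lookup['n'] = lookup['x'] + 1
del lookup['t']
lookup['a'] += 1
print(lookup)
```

{'a': 5, 'j': 6, 'y': 6, 'x': 6, 'h': 8, 'n': 7}

lookup['a'] = lookup['j']+3 = 4 → {'a': 4, 't': 9, 'j': 1}
lookup['y'] = lookup['j']+5 = 6 → {'a': 4, 't': 9, 'j': 1, 'y': 6}
lookup['x'] = 6 → {'a': 4, 't': 9, 'j': 1, 'y': 6, 'x': 6}
lookup['h'] = 8 → {'a': 4, 't': 9, 'j': 1, 'y': 6, 'x': 6, 'h': 8}
lookup['j'] = 6 → {'a': 4, 't': 9, 'j': 6, 'y': 6, 'x': 6, 'h': 8}
lookup['n'] = lookup['x']+1 = 7 → {'a': 4, 't': 9, 'j': 6, 'y': 6, 'x': 6, 'h': 8, 'n': 7}
del 't' → {'a': 4, 'j': 6, 'y': 6, 'x': 6, 'h': 8, 'n': 7}
lookup['a'] = 4+1 = 5 → {'a': 5, 'j': 6, 'y': 6, 'x': 6, 'h': 8, 'n': 7}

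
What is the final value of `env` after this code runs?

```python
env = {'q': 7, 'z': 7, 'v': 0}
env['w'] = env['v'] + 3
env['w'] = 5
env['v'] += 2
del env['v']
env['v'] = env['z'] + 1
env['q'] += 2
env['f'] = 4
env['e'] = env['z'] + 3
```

{'q': 9, 'z': 7, 'w': 5, 'v': 8, 'f': 4, 'e': 10}

env['w'] = env['v']+3 = 3 → {'q': 7, 'z': 7, 'v': 0, 'w': 3}
env['w'] = 5 → {'q': 7, 'z': 7, 'v': 0, 'w': 5}
env['v'] = 0+2 = 2 → {'q': 7, 'z': 7, 'v': 2, 'w': 5}
del 'v' → {'q': 7, 'z': 7, 'w': 5}
env['v'] = env['z']+1 = 8 → {'q': 7, 'z': 7, 'w': 5, 'v': 8}
env['q'] = 7+2 = 9 → {'q': 9, 'z': 7, 'w': 5, 'v': 8}
env['f'] = 4 → {'q': 9, 'z': 7, 'w': 5, 'v': 8, 'f': 4}
env['e'] = env['z']+3 = 10 → {'q': 9, 'z': 7, 'w': 5, 'v': 8, 'f': 4, 'e': 10}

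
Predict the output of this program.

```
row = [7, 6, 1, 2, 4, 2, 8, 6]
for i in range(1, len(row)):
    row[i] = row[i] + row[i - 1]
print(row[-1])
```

36

i=1: row[1] = 6+7 = 13 → [7, 13, 1, 2, 4, 2, 8, 6]
i=2: row[2] = 1+13 = 14 → [7, 13, 14, 2, 4, 2, 8, 6]
i=3: row[3] = 2+14 = 16 → [7, 13, 14, 16, 4, 2, 8, 6]
i=4: row[4] = 4+16 = 20 → [7, 13, 14, 16, 20, 2, 8, 6]
i=5: row[5] = 2+20 = 22 → [7, 13, 14, 16, 20, 22, 8, 6]
i=6: row[6] = 8+22 = 30 → [7, 13, 14, 16, 20, 22, 30, 6]
i=7: row[7] = 6+30 = 36 → [7, 13, 14, 16, 20, 22, 30, 36]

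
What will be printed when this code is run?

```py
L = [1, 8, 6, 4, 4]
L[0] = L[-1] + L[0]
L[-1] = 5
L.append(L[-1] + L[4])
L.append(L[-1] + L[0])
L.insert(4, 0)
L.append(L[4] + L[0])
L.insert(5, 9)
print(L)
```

L[0] = L[-1]+L[0] = 4+1 = 5 → [5, 8, 6, 4, 4]
L[-1] = 5 → [5, 8, 6, 4, 5]
append L[-1]+L[4] = 5+5 = 10 → [5, 8, 6, 4, 5, 10]
append L[-1]+L[0] = 10+5 = 15 → [5, 8, 6, 4, 5, 10, 15]
insert 0 at 4 → [5, 8, 6, 4, 0, 5, 10, 15]
append L[4]+L[0] = 0+5 = 5 → [5, 8, 6, 4, 0, 5, 10, 15, 5]
insert 9 at 5 → [5, 8, 6, 4, 0, 9, 5, 10, 15, 5]

[5, 8, 6, 4, 0, 9, 5, 10, 15, 5]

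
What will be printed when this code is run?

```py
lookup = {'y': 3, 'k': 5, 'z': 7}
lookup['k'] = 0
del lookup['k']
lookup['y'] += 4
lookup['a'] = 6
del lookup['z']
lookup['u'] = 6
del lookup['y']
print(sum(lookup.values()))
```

12

lookup['k'] = 0 → {'y': 3, 'k': 0, 'z': 7}
del 'k' → {'y': 3, 'z': 7}
lookup['y'] = 3+4 = 7 → {'y': 7, 'z': 7}
lookup['a'] = 6 → {'y': 7, 'z': 7, 'a': 6}
del 'z' → {'y': 7, 'a': 6}
lookup['u'] = 6 → {'y': 7, 'a': 6, 'u': 6}
del 'y' → {'a': 6, 'u': 6}
sum of values = 12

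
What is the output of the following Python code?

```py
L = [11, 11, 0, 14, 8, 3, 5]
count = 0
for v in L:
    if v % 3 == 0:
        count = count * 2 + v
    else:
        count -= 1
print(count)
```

-10

v=11: not %3==0, count = 0-1 = -1
v=11: not %3==0, count = (-1)-1 = -2
v=0: %3==0, count = (-2)*2+0 = -4
v=14: not %3==0, count = (-4)-1 = -5
v=8: not %3==0, count = (-5)-1 = -6
v=3: %3==0, count = (-6)*2+3 = -9
v=5: not %3==0, count = (-9)-1 = -10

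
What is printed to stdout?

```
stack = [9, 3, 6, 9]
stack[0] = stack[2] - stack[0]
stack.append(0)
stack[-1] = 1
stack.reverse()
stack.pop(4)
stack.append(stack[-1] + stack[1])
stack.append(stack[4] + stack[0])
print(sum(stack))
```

stack[0] = stack[2]-stack[0] = 6-9 = -3 → [-3, 3, 6, 9]
append 0 → [-3, 3, 6, 9, 0]
stack[-1] = 1 → [-3, 3, 6, 9, 1]
reverse → [1, 9, 6, 3, -3]
pop(4) removes -3 → [1, 9, 6, 3]
append stack[-1]+stack[1] = 3+9 = 12 → [1, 9, 6, 3, 12]
append stack[4]+stack[0] = 12+1 = 13 → [1, 9, 6, 3, 12, 13]
sum = 44

44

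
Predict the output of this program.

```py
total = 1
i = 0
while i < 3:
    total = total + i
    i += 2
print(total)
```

i=0: total = 1+0 = 1
i=2: total = 1+2 = 3

3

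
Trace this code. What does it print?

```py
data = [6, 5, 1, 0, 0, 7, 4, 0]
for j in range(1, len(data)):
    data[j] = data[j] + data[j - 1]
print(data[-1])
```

23

j=1: data[1] = 5+6 = 11 → [6, 11, 1, 0, 0, 7, 4, 0]
j=2: data[2] = 1+11 = 12 → [6, 11, 12, 0, 0, 7, 4, 0]
j=3: data[3] = 0+12 = 12 → [6, 11, 12, 12, 0, 7, 4, 0]
j=4: data[4] = 0+12 = 12 → [6, 11, 12, 12, 12, 7, 4, 0]
j=5: data[5] = 7+12 = 19 → [6, 11, 12, 12, 12, 19, 4, 0]
j=6: data[6] = 4+19 = 23 → [6, 11, 12, 12, 12, 19, 23, 0]
j=7: data[7] = 0+23 = 23 → [6, 11, 12, 12, 12, 19, 23, 23]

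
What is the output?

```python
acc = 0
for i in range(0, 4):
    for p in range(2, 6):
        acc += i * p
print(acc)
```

i=0,p=2: acc = 0+0 = 0
i=0,p=3: acc = 0+0 = 0
i=0,p=4: acc = 0+0 = 0
i=0,p=5: acc = 0+0 = 0
i=1,p=2: acc = 0+2 = 2
i=1,p=3: acc = 2+3 = 5
i=1,p=4: acc = 5+4 = 9
i=1,p=5: acc = 9+5 = 14
i=2,p=2: acc = 14+4 = 18
i=2,p=3: acc = 18+6 = 24
i=2,p=4: acc = 24+8 = 32
i=2,p=5: acc = 32+10 = 42
i=3,p=2: acc = 42+6 = 48
i=3,p=3: acc = 48+9 = 57
i=3,p=4: acc = 57+12 = 69
i=3,p=5: acc = 69+15 = 84

84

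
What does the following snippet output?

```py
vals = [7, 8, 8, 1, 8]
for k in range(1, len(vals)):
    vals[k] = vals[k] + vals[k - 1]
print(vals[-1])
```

k=1: vals[1] = 8+7 = 15 → [7, 15, 8, 1, 8]
k=2: vals[2] = 8+15 = 23 → [7, 15, 23, 1, 8]
k=3: vals[3] = 1+23 = 24 → [7, 15, 23, 24, 8]
k=4: vals[4] = 8+24 = 32 → [7, 15, 23, 24, 32]

32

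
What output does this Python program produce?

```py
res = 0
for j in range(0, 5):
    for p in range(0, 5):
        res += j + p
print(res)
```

j=0,p=0: res = 0+0 = 0
j=0,p=1: res = 0+1 = 1
j=0,p=2: res = 1+2 = 3
j=0,p=3: res = 3+3 = 6
j=0,p=4: res = 6+4 = 10
j=1,p=0: res = 10+1 = 11
j=1,p=1: res = 11+2 = 13
j=1,p=2: res = 13+3 = 16
j=1,p=3: res = 16+4 = 20
j=1,p=4: res = 20+5 = 25
j=2,p=0: res = 25+2 = 27
j=2,p=1: res = 27+3 = 30
j=2,p=2: res = 30+4 = 34
j=2,p=3: res = 34+5 = 39
j=2,p=4: res = 39+6 = 45
j=3,p=0: res = 45+3 = 48
j=3,p=1: res = 48+4 = 52
j=3,p=2: res = 52+5 = 57
j=3,p=3: res = 57+6 = 63
j=3,p=4: res = 63+7 = 70
j=4,p=0: res = 70+4 = 74
j=4,p=1: res = 74+5 = 79
j=4,p=2: res = 79+6 = 85
j=4,p=3: res = 85+7 = 92
j=4,p=4: res = 92+8 = 100

100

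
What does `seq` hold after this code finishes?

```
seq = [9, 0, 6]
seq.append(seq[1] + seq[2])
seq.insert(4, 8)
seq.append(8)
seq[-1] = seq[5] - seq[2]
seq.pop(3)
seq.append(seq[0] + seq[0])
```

[9, 0, 6, 8, 2, 18]

append seq[1]+seq[2] = 0+6 = 6 → [9, 0, 6, 6]
insert 8 at 4 → [9, 0, 6, 6, 8]
append 8 → [9, 0, 6, 6, 8, 8]
seq[-1] = seq[5]-seq[2] = 8-6 = 2 → [9, 0, 6, 6, 8, 2]
pop(3) removes 6 → [9, 0, 6, 8, 2]
append seq[0]+seq[0] = 9+9 = 18 → [9, 0, 6, 8, 2, 18]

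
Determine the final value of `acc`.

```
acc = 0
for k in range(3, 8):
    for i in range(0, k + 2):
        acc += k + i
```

k=3,i=0: acc = 0+3 = 3
k=3,i=1: acc = 3+4 = 7
k=3,i=2: acc = 7+5 = 12
k=3,i=3: acc = 12+6 = 18
k=3,i=4: acc = 18+7 = 25
k=4,i=0: acc = 25+4 = 29
k=4,i=1: acc = 29+5 = 34
k=4,i=2: acc = 34+6 = 40
k=4,i=3: acc = 40+7 = 47
k=4,i=4: acc = 47+8 = 55
k=4,i=5: acc = 55+9 = 64
k=5,i=0: acc = 64+5 = 69
k=5,i=1: acc = 69+6 = 75
k=5,i=2: acc = 75+7 = 82
k=5,i=3: acc = 82+8 = 90
k=5,i=4: acc = 90+9 = 99
k=5,i=5: acc = 99+10 = 109
k=5,i=6: acc = 109+11 = 120
k=6,i=0: acc = 120+6 = 126
k=6,i=1: acc = 126+7 = 133
k=6,i=2: acc = 133+8 = 141
k=6,i=3: acc = 141+9 = 150
k=6,i=4: acc = 150+10 = 160
k=6,i=5: acc = 160+11 = 171
k=6,i=6: acc = 171+12 = 183
k=6,i=7: acc = 183+13 = 196
k=7,i=0: acc = 196+7 = 203
k=7,i=1: acc = 203+8 = 211
k=7,i=2: acc = 211+9 = 220
k=7,i=3: acc = 220+10 = 230
k=7,i=4: acc = 230+11 = 241
k=7,i=5: acc = 241+12 = 253
k=7,i=6: acc = 253+13 = 266
k=7,i=7: acc = 266+14 = 280
k=7,i=8: acc = 280+15 = 295

295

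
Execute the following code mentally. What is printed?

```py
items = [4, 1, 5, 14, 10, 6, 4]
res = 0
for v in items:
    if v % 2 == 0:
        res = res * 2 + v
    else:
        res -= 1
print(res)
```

v=4: even, res = 0*2+4 = 4
v=1: not even, res = 4-1 = 3
v=5: not even, res = 3-1 = 2
v=14: even, res = 2*2+14 = 18
v=10: even, res = 18*2+10 = 46
v=6: even, res = 46*2+6 = 98
v=4: even, res = 98*2+4 = 200

200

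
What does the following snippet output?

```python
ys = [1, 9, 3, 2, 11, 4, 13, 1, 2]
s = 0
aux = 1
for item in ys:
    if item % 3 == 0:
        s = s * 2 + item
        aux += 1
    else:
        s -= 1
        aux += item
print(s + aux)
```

48

item=1: not %3==0, s = 0-1 = -1; aux=2
item=9: %3==0, s = (-1)*2+9 = 7; aux=3
item=3: %3==0, s = 7*2+3 = 17; aux=4
item=2: not %3==0, s = 17-1 = 16; aux=6
item=11: not %3==0, s = 16-1 = 15; aux=17
item=4: not %3==0, s = 15-1 = 14; aux=21
item=13: not %3==0, s = 14-1 = 13; aux=34
item=1: not %3==0, s = 13-1 = 12; aux=35
item=2: not %3==0, s = 12-1 = 11; aux=37
s+aux = 11+37 = 48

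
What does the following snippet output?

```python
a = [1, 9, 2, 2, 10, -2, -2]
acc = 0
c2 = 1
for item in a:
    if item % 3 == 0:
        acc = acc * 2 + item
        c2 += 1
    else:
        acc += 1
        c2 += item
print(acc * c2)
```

208

item=1: not %3==0, acc = 0+1 = 1; c2=2
item=9: %3==0, acc = 1*2+9 = 11; c2=3
item=2: not %3==0, acc = 11+1 = 12; c2=5
item=2: not %3==0, acc = 12+1 = 13; c2=7
item=10: not %3==0, acc = 13+1 = 14; c2=17
item=-2: not %3==0, acc = 14+1 = 15; c2=15
item=-2: not %3==0, acc = 15+1 = 16; c2=13
acc*c2 = 16*13 = 208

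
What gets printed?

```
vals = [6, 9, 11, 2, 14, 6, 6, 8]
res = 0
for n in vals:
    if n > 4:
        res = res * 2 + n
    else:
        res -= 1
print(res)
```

988

n=6: >4, res = 0*2+6 = 6
n=9: >4, res = 6*2+9 = 21
n=11: >4, res = 21*2+11 = 53
n=2: not >4, res = 53-1 = 52
n=14: >4, res = 52*2+14 = 118
n=6: >4, res = 118*2+6 = 242
n=6: >4, res = 242*2+6 = 490
n=8: >4, res = 490*2+8 = 988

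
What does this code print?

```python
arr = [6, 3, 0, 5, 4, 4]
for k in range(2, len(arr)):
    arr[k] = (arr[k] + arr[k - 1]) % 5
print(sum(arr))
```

18

k=2: arr[2] = (0+3)%5 = 3 → [6, 3, 3, 5, 4, 4]
k=3: arr[3] = (5+3)%5 = 3 → [6, 3, 3, 3, 4, 4]
k=4: arr[4] = (4+3)%5 = 2 → [6, 3, 3, 3, 2, 4]
k=5: arr[5] = (4+2)%5 = 1 → [6, 3, 3, 3, 2, 1]
sum = 18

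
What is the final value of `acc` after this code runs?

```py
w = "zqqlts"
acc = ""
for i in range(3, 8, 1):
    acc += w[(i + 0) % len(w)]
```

'ltszq'

i=3: add w[3]='l' → 'l'
i=4: add w[4]='t' → 'lt'
i=5: add w[5]='s' → 'lts'
i=6: add w[0]='z' → 'ltsz'
i=7: add w[1]='q' → 'ltszq'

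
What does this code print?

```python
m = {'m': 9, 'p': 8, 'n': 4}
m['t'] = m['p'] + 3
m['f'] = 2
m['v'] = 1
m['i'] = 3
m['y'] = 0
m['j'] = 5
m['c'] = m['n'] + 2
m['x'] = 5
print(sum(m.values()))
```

m['t'] = m['p']+3 = 11 → {'m': 9, 'p': 8, 'n': 4, 't': 11}
m['f'] = 2 → {'m': 9, 'p': 8, 'n': 4, 't': 11, 'f': 2}
m['v'] = 1 → {'m': 9, 'p': 8, 'n': 4, 't': 11, 'f': 2, 'v': 1}
m['i'] = 3 → {'m': 9, 'p': 8, 'n': 4, 't': 11, 'f': 2, 'v': 1, 'i': 3}
m['y'] = 0 → {'m': 9, 'p': 8, 'n': 4, 't': 11, 'f': 2, 'v': 1, 'i': 3, 'y': 0}
m['j'] = 5 → {'m': 9, 'p': 8, 'n': 4, 't': 11, 'f': 2, 'v': 1, 'i': 3, 'y': 0, 'j': 5}
m['c'] = m['n']+2 = 6 → {'m': 9, 'p': 8, 'n': 4, 't': 11, 'f': 2, 'v': 1, 'i': 3, 'y': 0, 'j': 5, 'c': 6}
m['x'] = 5 → {'m': 9, 'p': 8, 'n': 4, 't': 11, 'f': 2, 'v': 1, 'i': 3, 'y': 0, 'j': 5, 'c': 6, 'x': 5}
sum of values = 54

54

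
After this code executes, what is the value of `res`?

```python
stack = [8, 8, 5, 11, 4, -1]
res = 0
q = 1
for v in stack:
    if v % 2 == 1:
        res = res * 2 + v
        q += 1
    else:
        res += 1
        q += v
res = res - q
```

v=8: not odd, res = 0+1 = 1; q=9
v=8: not odd, res = 1+1 = 2; q=17
v=5: odd, res = 2*2+5 = 9; q=18
v=11: odd, res = 9*2+11 = 29; q=19
v=4: not odd, res = 29+1 = 30; q=23
v=-1: odd, res = 30*2+(-1) = 59; q=24
res-q = 59-24 = 35

35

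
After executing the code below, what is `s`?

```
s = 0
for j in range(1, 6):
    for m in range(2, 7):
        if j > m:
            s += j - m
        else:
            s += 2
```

j=1,m=2: not 1>2, s = 0+2 = 2
j=1,m=3: not 1>3, s = 2+2 = 4
j=1,m=4: not 1>4, s = 4+2 = 6
j=1,m=5: not 1>5, s = 6+2 = 8
j=1,m=6: not 1>6, s = 8+2 = 10
j=2,m=2: not 2>2, s = 10+2 = 12
j=2,m=3: not 2>3, s = 12+2 = 14
j=2,m=4: not 2>4, s = 14+2 = 16
j=2,m=5: not 2>5, s = 16+2 = 18
j=2,m=6: not 2>6, s = 18+2 = 20
j=3,m=2: 3>2, s = 20+1 = 21
j=3,m=3: not 3>3, s = 21+2 = 23
j=3,m=4: not 3>4, s = 23+2 = 25
j=3,m=5: not 3>5, s = 25+2 = 27
j=3,m=6: not 3>6, s = 27+2 = 29
j=4,m=2: 4>2, s = 29+2 = 31
j=4,m=3: 4>3, s = 31+1 = 32
j=4,m=4: not 4>4, s = 32+2 = 34
j=4,m=5: not 4>5, s = 34+2 = 36
j=4,m=6: not 4>6, s = 36+2 = 38
j=5,m=2: 5>2, s = 38+3 = 41
j=5,m=3: 5>3, s = 41+2 = 43
j=5,m=4: 5>4, s = 43+1 = 44
j=5,m=5: not 5>5, s = 44+2 = 46
j=5,m=6: not 5>6, s = 46+2 = 48

48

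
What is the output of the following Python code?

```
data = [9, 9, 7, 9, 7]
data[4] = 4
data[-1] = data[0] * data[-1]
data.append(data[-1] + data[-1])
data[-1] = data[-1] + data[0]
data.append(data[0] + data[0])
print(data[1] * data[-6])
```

data[4] = 4 → [9, 9, 7, 9, 4]
data[-1] = data[0]*data[-1] = 9*4 = 36 → [9, 9, 7, 9, 36]
append data[-1]+data[-1] = 36+36 = 72 → [9, 9, 7, 9, 36, 72]
data[-1] = data[-1]+data[0] = 72+9 = 81 → [9, 9, 7, 9, 36, 81]
append data[0]+data[0] = 9+9 = 18 → [9, 9, 7, 9, 36, 81, 18]
data[1]*data[-6] = 9*9 = 81

81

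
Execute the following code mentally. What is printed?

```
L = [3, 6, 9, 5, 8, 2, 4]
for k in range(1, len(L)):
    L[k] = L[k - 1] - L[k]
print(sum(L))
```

k=1: L[1] = 3-6 = -3 → [3, -3, 9, 5, 8, 2, 4]
k=2: L[2] = (-3)-9 = -12 → [3, -3, -12, 5, 8, 2, 4]
k=3: L[3] = (-12)-5 = -17 → [3, -3, -12, -17, 8, 2, 4]
k=4: L[4] = (-17)-8 = -25 → [3, -3, -12, -17, -25, 2, 4]
k=5: L[5] = (-25)-2 = -27 → [3, -3, -12, -17, -25, -27, 4]
k=6: L[6] = (-27)-4 = -31 → [3, -3, -12, -17, -25, -27, -31]
sum = -112

-112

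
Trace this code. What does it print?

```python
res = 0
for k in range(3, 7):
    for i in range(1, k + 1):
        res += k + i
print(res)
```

138

k=3,i=1: res = 0+4 = 4
k=3,i=2: res = 4+5 = 9
k=3,i=3: res = 9+6 = 15
k=4,i=1: res = 15+5 = 20
k=4,i=2: res = 20+6 = 26
k=4,i=3: res = 26+7 = 33
k=4,i=4: res = 33+8 = 41
k=5,i=1: res = 41+6 = 47
k=5,i=2: res = 47+7 = 54
k=5,i=3: res = 54+8 = 62
k=5,i=4: res = 62+9 = 71
k=5,i=5: res = 71+10 = 81
k=6,i=1: res = 81+7 = 88
k=6,i=2: res = 88+8 = 96
k=6,i=3: res = 96+9 = 105
k=6,i=4: res = 105+10 = 115
k=6,i=5: res = 115+11 = 126
k=6,i=6: res = 126+12 = 138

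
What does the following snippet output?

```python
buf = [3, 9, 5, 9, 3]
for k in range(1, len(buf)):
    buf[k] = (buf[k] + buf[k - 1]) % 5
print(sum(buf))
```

12

k=1: buf[1] = (9+3)%5 = 2 → [3, 2, 5, 9, 3]
k=2: buf[2] = (5+2)%5 = 2 → [3, 2, 2, 9, 3]
k=3: buf[3] = (9+2)%5 = 1 → [3, 2, 2, 1, 3]
k=4: buf[4] = (3+1)%5 = 4 → [3, 2, 2, 1, 4]
sum = 12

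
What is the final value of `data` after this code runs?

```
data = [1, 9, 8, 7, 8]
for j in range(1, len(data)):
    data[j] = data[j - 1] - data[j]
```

[1, -8, -16, -23, -31]

j=1: data[1] = 1-9 = -8 → [1, -8, 8, 7, 8]
j=2: data[2] = (-8)-8 = -16 → [1, -8, -16, 7, 8]
j=3: data[3] = (-16)-7 = -23 → [1, -8, -16, -23, 8]
j=4: data[4] = (-23)-8 = -31 → [1, -8, -16, -23, -31]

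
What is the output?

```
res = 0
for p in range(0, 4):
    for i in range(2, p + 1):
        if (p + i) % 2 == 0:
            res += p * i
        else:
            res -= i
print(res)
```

11

p=2,i=2: even sum, res = 0+4 = 4
p=3,i=2: odd sum, res = 4-2 = 2
p=3,i=3: even sum, res = 2+9 = 11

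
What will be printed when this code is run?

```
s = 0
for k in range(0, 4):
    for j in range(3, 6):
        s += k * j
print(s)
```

k=0,j=3: s = 0+0 = 0
k=0,j=4: s = 0+0 = 0
k=0,j=5: s = 0+0 = 0
k=1,j=3: s = 0+3 = 3
k=1,j=4: s = 3+4 = 7
k=1,j=5: s = 7+5 = 12
k=2,j=3: s = 12+6 = 18
k=2,j=4: s = 18+8 = 26
k=2,j=5: s = 26+10 = 36
k=3,j=3: s = 36+9 = 45
k=3,j=4: s = 45+12 = 57
k=3,j=5: s = 57+15 = 72

72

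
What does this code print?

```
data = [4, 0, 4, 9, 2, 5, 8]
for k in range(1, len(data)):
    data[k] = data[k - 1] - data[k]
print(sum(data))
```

-52

k=1: data[1] = 4-0 = 4 → [4, 4, 4, 9, 2, 5, 8]
k=2: data[2] = 4-4 = 0 → [4, 4, 0, 9, 2, 5, 8]
k=3: data[3] = 0-9 = -9 → [4, 4, 0, -9, 2, 5, 8]
k=4: data[4] = (-9)-2 = -11 → [4, 4, 0, -9, -11, 5, 8]
k=5: data[5] = (-11)-5 = -16 → [4, 4, 0, -9, -11, -16, 8]
k=6: data[6] = (-16)-8 = -24 → [4, 4, 0, -9, -11, -16, -24]
sum = -52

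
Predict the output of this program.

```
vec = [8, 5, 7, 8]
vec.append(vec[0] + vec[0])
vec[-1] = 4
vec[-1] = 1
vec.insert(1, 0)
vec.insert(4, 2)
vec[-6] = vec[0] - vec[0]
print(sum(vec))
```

append vec[0]+vec[0] = 8+8 = 16 → [8, 5, 7, 8, 16]
vec[-1] = 4 → [8, 5, 7, 8, 4]
vec[-1] = 1 → [8, 5, 7, 8, 1]
insert 0 at 1 → [8, 0, 5, 7, 8, 1]
insert 2 at 4 → [8, 0, 5, 7, 2, 8, 1]
vec[-6] = vec[0]-vec[0] = 8-8 = 0 → [8, 0, 5, 7, 2, 8, 1]
sum = 31

31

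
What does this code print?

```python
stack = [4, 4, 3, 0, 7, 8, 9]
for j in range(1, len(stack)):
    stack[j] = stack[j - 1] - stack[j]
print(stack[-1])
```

j=1: stack[1] = 4-4 = 0 → [4, 0, 3, 0, 7, 8, 9]
j=2: stack[2] = 0-3 = -3 → [4, 0, -3, 0, 7, 8, 9]
j=3: stack[3] = (-3)-0 = -3 → [4, 0, -3, -3, 7, 8, 9]
j=4: stack[4] = (-3)-7 = -10 → [4, 0, -3, -3, -10, 8, 9]
j=5: stack[5] = (-10)-8 = -18 → [4, 0, -3, -3, -10, -18, 9]
j=6: stack[6] = (-18)-9 = -27 → [4, 0, -3, -3, -10, -18, -27]

-27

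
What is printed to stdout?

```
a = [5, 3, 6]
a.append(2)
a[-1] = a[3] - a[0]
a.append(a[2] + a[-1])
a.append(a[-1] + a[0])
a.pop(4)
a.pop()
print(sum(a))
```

11

append 2 → [5, 3, 6, 2]
a[-1] = a[3]-a[0] = 2-5 = -3 → [5, 3, 6, -3]
append a[2]+a[-1] = 6+(-3) = 3 → [5, 3, 6, -3, 3]
append a[-1]+a[0] = 3+5 = 8 → [5, 3, 6, -3, 3, 8]
pop(4) removes 3 → [5, 3, 6, -3, 8]
pop() removes 8 → [5, 3, 6, -3]
sum = 11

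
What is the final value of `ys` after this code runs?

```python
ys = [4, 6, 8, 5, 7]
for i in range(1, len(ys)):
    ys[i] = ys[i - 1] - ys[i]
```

[4, -2, -10, -15, -22]

i=1: ys[1] = 4-6 = -2 → [4, -2, 8, 5, 7]
i=2: ys[2] = (-2)-8 = -10 → [4, -2, -10, 5, 7]
i=3: ys[3] = (-10)-5 = -15 → [4, -2, -10, -15, 7]
i=4: ys[4] = (-15)-7 = -22 → [4, -2, -10, -15, -22]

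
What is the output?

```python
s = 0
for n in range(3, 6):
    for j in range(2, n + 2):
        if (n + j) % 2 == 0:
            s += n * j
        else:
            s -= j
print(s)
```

n=3,j=2: odd sum, s = 0-2 = -2
n=3,j=3: even sum, s = (-2)+9 = 7
n=3,j=4: odd sum, s = 7-4 = 3
n=4,j=2: even sum, s = 3+8 = 11
n=4,j=3: odd sum, s = 11-3 = 8
n=4,j=4: even sum, s = 8+16 = 24
n=4,j=5: odd sum, s = 24-5 = 19
n=5,j=2: odd sum, s = 19-2 = 17
n=5,j=3: even sum, s = 17+15 = 32
n=5,j=4: odd sum, s = 32-4 = 28
n=5,j=5: even sum, s = 28+25 = 53
n=5,j=6: odd sum, s = 53-6 = 47

47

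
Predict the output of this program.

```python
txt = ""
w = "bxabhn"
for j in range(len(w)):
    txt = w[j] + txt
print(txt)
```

nhbaxb

j=0: prepend 'b' → 'b'
j=1: prepend 'x' → 'xb'
j=2: prepend 'a' → 'axb'
j=3: prepend 'b' → 'baxb'
j=4: prepend 'h' → 'hbaxb'
j=5: prepend 'n' → 'nhbaxb'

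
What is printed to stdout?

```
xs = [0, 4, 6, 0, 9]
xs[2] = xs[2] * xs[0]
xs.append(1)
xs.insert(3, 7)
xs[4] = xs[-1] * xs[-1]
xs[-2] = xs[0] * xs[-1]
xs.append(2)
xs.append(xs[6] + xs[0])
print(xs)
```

xs[2] = xs[2]*xs[0] = 6*0 = 0 → [0, 4, 0, 0, 9]
append 1 → [0, 4, 0, 0, 9, 1]
insert 7 at 3 → [0, 4, 0, 7, 0, 9, 1]
xs[4] = xs[-1]*xs[-1] = 1*1 = 1 → [0, 4, 0, 7, 1, 9, 1]
xs[-2] = xs[0]*xs[-1] = 0*1 = 0 → [0, 4, 0, 7, 1, 0, 1]
append 2 → [0, 4, 0, 7, 1, 0, 1, 2]
append xs[6]+xs[0] = 1+0 = 1 → [0, 4, 0, 7, 1, 0, 1, 2, 1]

[0, 4, 0, 7, 1, 0, 1, 2, 1]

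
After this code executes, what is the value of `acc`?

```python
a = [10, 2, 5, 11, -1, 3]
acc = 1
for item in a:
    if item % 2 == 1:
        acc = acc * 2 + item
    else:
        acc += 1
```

133

item=10: not odd, acc = 1+1 = 2
item=2: not odd, acc = 2+1 = 3
item=5: odd, acc = 3*2+5 = 11
item=11: odd, acc = 11*2+11 = 33
item=-1: odd, acc = 33*2+(-1) = 65
item=3: odd, acc = 65*2+3 = 133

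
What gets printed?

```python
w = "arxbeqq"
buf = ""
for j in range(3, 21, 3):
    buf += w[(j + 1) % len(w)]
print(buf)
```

eabqxq

j=3: add w[4]='e' → 'e'
j=6: add w[0]='a' → 'ea'
j=9: add w[3]='b' → 'eab'
j=12: add w[6]='q' → 'eabq'
j=15: add w[2]='x' → 'eabqx'
j=18: add w[5]='q' → 'eabqxq'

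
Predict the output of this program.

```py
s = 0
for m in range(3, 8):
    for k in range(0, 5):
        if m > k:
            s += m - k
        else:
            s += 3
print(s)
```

85

m=3,k=0: 3>0, s = 0+3 = 3
m=3,k=1: 3>1, s = 3+2 = 5
m=3,k=2: 3>2, s = 5+1 = 6
m=3,k=3: not 3>3, s = 6+3 = 9
m=3,k=4: not 3>4, s = 9+3 = 12
m=4,k=0: 4>0, s = 12+4 = 16
m=4,k=1: 4>1, s = 16+3 = 19
m=4,k=2: 4>2, s = 19+2 = 21
m=4,k=3: 4>3, s = 21+1 = 22
m=4,k=4: not 4>4, s = 22+3 = 25
m=5,k=0: 5>0, s = 25+5 = 30
m=5,k=1: 5>1, s = 30+4 = 34
m=5,k=2: 5>2, s = 34+3 = 37
m=5,k=3: 5>3, s = 37+2 = 39
m=5,k=4: 5>4, s = 39+1 = 40
m=6,k=0: 6>0, s = 40+6 = 46
m=6,k=1: 6>1, s = 46+5 = 51
m=6,k=2: 6>2, s = 51+4 = 55
m=6,k=3: 6>3, s = 55+3 = 58
m=6,k=4: 6>4, s = 58+2 = 60
m=7,k=0: 7>0, s = 60+7 = 67
m=7,k=1: 7>1, s = 67+6 = 73
m=7,k=2: 7>2, s = 73+5 = 78
m=7,k=3: 7>3, s = 78+4 = 82
m=7,k=4: 7>4, s = 82+3 = 85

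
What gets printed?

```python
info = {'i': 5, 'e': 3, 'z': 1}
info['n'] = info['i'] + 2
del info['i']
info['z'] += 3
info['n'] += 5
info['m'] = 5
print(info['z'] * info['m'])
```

info['n'] = info['i']+2 = 7 → {'i': 5, 'e': 3, 'z': 1, 'n': 7}
del 'i' → {'e': 3, 'z': 1, 'n': 7}
info['z'] = 1+3 = 4 → {'e': 3, 'z': 4, 'n': 7}
info['n'] = 7+5 = 12 → {'e': 3, 'z': 4, 'n': 12}
info['m'] = 5 → {'e': 3, 'z': 4, 'n': 12, 'm': 5}
info['z']*info['m'] = 4*5 = 20

20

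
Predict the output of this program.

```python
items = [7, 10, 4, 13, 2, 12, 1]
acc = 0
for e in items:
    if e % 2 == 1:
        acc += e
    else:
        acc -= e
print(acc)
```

-7

e=7: odd, acc = 0+7 = 7
e=10: not odd, acc = 7-10 = -3
e=4: not odd, acc = (-3)-4 = -7
e=13: odd, acc = (-7)+13 = 6
e=2: not odd, acc = 6-2 = 4
e=12: not odd, acc = 4-12 = -8
e=1: odd, acc = (-8)+1 = -7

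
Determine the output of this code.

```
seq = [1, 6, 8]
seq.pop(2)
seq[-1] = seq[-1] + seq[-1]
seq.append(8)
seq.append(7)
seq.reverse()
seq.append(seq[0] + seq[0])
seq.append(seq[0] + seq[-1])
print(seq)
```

pop(2) removes 8 → [1, 6]
seq[-1] = seq[-1]+seq[-1] = 6+6 = 12 → [1, 12]
append 8 → [1, 12, 8]
append 7 → [1, 12, 8, 7]
reverse → [7, 8, 12, 1]
append seq[0]+seq[0] = 7+7 = 14 → [7, 8, 12, 1, 14]
append seq[0]+seq[-1] = 7+14 = 21 → [7, 8, 12, 1, 14, 21]

[7, 8, 12, 1, 14, 21]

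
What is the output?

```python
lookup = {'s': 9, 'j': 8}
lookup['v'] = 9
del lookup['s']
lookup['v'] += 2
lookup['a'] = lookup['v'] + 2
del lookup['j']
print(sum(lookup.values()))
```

24

lookup['v'] = 9 → {'s': 9, 'j': 8, 'v': 9}
del 's' → {'j': 8, 'v': 9}
lookup['v'] = 9+2 = 11 → {'j': 8, 'v': 11}
lookup['a'] = lookup['v']+2 = 13 → {'j': 8, 'v': 11, 'a': 13}
del 'j' → {'v': 11, 'a': 13}
sum of values = 24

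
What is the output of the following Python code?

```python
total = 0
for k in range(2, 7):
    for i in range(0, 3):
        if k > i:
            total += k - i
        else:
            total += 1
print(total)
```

46

k=2,i=0: 2>0, total = 0+2 = 2
k=2,i=1: 2>1, total = 2+1 = 3
k=2,i=2: not 2>2, total = 3+1 = 4
k=3,i=0: 3>0, total = 4+3 = 7
k=3,i=1: 3>1, total = 7+2 = 9
k=3,i=2: 3>2, total = 9+1 = 10
k=4,i=0: 4>0, total = 10+4 = 14
k=4,i=1: 4>1, total = 14+3 = 17
k=4,i=2: 4>2, total = 17+2 = 19
k=5,i=0: 5>0, total = 19+5 = 24
k=5,i=1: 5>1, total = 24+4 = 28
k=5,i=2: 5>2, total = 28+3 = 31
k=6,i=0: 6>0, total = 31+6 = 37
k=6,i=1: 6>1, total = 37+5 = 42
k=6,i=2: 6>2, total = 42+4 = 46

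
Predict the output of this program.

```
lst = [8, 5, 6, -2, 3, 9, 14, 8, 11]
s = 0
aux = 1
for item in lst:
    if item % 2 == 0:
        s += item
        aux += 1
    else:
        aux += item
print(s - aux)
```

item=8: even, s = 0+8 = 8; aux=2
item=5: not even; aux=7
item=6: even, s = 8+6 = 14; aux=8
item=-2: even, s = 14+(-2) = 12; aux=9
item=3: not even; aux=12
item=9: not even; aux=21
item=14: even, s = 12+14 = 26; aux=22
item=8: even, s = 26+8 = 34; aux=23
item=11: not even; aux=34
s-aux = 34-34 = 0

0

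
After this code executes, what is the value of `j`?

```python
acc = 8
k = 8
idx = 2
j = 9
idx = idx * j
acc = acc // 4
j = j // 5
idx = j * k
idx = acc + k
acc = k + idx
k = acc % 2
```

1

idx = 2*9 = 18
acc = 8//4 = 2
j = 9//5 = 1
idx = 1*8 = 8
idx = 2+8 = 10
acc = 8+10 = 18
k = 18%2 = 0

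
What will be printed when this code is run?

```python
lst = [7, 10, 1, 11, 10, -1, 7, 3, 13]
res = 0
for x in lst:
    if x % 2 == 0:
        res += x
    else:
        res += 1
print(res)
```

x=7: not even, res = 0+1 = 1
x=10: even, res = 1+10 = 11
x=1: not even, res = 11+1 = 12
x=11: not even, res = 12+1 = 13
x=10: even, res = 13+10 = 23
x=-1: not even, res = 23+1 = 24
x=7: not even, res = 24+1 = 25
x=3: not even, res = 25+1 = 26
x=13: not even, res = 26+1 = 27

27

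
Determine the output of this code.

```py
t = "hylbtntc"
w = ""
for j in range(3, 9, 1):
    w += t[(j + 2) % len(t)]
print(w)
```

ntchyl

j=3: add t[5]='n' → 'n'
j=4: add t[6]='t' → 'nt'
j=5: add t[7]='c' → 'ntc'
j=6: add t[0]='h' → 'ntch'
j=7: add t[1]='y' → 'ntchy'
j=8: add t[2]='l' → 'ntchyl'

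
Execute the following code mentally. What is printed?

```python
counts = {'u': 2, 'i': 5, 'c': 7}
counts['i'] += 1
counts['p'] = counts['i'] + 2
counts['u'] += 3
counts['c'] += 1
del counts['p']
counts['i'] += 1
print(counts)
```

{'u': 5, 'i': 7, 'c': 8}

counts['i'] = 5+1 = 6 → {'u': 2, 'i': 6, 'c': 7}
counts['p'] = counts['i']+2 = 8 → {'u': 2, 'i': 6, 'c': 7, 'p': 8}
counts['u'] = 2+3 = 5 → {'u': 5, 'i': 6, 'c': 7, 'p': 8}
counts['c'] = 7+1 = 8 → {'u': 5, 'i': 6, 'c': 8, 'p': 8}
del 'p' → {'u': 5, 'i': 6, 'c': 8}
counts['i'] = 6+1 = 7 → {'u': 5, 'i': 7, 'c': 8}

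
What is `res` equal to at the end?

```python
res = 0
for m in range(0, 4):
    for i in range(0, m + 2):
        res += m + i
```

m=0,i=0: res = 0+0 = 0
m=0,i=1: res = 0+1 = 1
m=1,i=0: res = 1+1 = 2
m=1,i=1: res = 2+2 = 4
m=1,i=2: res = 4+3 = 7
m=2,i=0: res = 7+2 = 9
m=2,i=1: res = 9+3 = 12
m=2,i=2: res = 12+4 = 16
m=2,i=3: res = 16+5 = 21
m=3,i=0: res = 21+3 = 24
m=3,i=1: res = 24+4 = 28
m=3,i=2: res = 28+5 = 33
m=3,i=3: res = 33+6 = 39
m=3,i=4: res = 39+7 = 46

46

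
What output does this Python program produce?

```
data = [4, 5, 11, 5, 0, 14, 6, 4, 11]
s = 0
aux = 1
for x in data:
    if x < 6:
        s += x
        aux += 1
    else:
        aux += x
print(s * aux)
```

864

x=4: <6, s = 0+4 = 4; aux=2
x=5: <6, s = 4+5 = 9; aux=3
x=11: not <6; aux=14
x=5: <6, s = 9+5 = 14; aux=15
x=0: <6, s = 14+0 = 14; aux=16
x=14: not <6; aux=30
x=6: not <6; aux=36
x=4: <6, s = 14+4 = 18; aux=37
x=11: not <6; aux=48
s*aux = 18*48 = 864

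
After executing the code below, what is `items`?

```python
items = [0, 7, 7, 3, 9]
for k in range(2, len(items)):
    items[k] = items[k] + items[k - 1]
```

k=2: items[2] = 7+7 = 14 → [0, 7, 14, 3, 9]
k=3: items[3] = 3+14 = 17 → [0, 7, 14, 17, 9]
k=4: items[4] = 9+17 = 26 → [0, 7, 14, 17, 26]

[0, 7, 14, 17, 26]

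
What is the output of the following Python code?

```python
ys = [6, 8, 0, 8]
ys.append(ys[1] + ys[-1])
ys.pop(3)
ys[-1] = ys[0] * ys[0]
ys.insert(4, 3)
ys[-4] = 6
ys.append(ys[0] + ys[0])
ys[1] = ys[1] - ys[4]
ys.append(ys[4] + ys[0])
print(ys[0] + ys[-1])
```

15

append ys[1]+ys[-1] = 8+8 = 16 → [6, 8, 0, 8, 16]
pop(3) removes 8 → [6, 8, 0, 16]
ys[-1] = ys[0]*ys[0] = 6*6 = 36 → [6, 8, 0, 36]
insert 3 at 4 → [6, 8, 0, 36, 3]
ys[-4] = 6 → [6, 6, 0, 36, 3]
append ys[0]+ys[0] = 6+6 = 12 → [6, 6, 0, 36, 3, 12]
ys[1] = ys[1]-ys[4] = 6-3 = 3 → [6, 3, 0, 36, 3, 12]
append ys[4]+ys[0] = 3+6 = 9 → [6, 3, 0, 36, 3, 12, 9]
ys[0]+ys[-1] = 6+9 = 15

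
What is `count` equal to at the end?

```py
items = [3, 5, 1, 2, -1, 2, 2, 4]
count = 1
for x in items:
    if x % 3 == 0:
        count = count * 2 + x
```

5

x=3: %3==0, count = 1*2+3 = 5
x=5: not %3==0
x=1: not %3==0
x=2: not %3==0
x=-1: not %3==0
x=2: not %3==0
x=2: not %3==0
x=4: not %3==0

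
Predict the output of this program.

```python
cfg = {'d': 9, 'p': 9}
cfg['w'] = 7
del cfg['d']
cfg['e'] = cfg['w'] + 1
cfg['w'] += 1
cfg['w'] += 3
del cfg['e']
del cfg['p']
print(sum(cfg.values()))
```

11

cfg['w'] = 7 → {'d': 9, 'p': 9, 'w': 7}
del 'd' → {'p': 9, 'w': 7}
cfg['e'] = cfg['w']+1 = 8 → {'p': 9, 'w': 7, 'e': 8}
cfg['w'] = 7+1 = 8 → {'p': 9, 'w': 8, 'e': 8}
cfg['w'] = 8+3 = 11 → {'p': 9, 'w': 11, 'e': 8}
del 'e' → {'p': 9, 'w': 11}
del 'p' → {'w': 11}
sum of values = 11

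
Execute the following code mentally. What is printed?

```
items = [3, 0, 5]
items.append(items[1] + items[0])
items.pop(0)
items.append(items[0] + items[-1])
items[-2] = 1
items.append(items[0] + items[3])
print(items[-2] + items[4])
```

append items[1]+items[0] = 0+3 = 3 → [3, 0, 5, 3]
pop(0) removes 3 → [0, 5, 3]
append items[0]+items[-1] = 0+3 = 3 → [0, 5, 3, 3]
items[-2] = 1 → [0, 5, 1, 3]
append items[0]+items[3] = 0+3 = 3 → [0, 5, 1, 3, 3]
items[-2]+items[4] = 3+3 = 6

6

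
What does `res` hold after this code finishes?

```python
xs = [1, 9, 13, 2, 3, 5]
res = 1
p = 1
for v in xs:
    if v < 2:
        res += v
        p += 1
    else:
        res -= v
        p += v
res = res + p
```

4

v=1: <2, res = 1+1 = 2; p=2
v=9: not <2, res = 2-9 = -7; p=11
v=13: not <2, res = (-7)-13 = -20; p=24
v=2: not <2, res = (-20)-2 = -22; p=26
v=3: not <2, res = (-22)-3 = -25; p=29
v=5: not <2, res = (-25)-5 = -30; p=34
res+p = (-30)+34 = 4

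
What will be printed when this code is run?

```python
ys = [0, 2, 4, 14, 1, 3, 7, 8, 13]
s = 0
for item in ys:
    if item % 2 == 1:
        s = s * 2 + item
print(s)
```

item=0: not odd
item=2: not odd
item=4: not odd
item=14: not odd
item=1: odd, s = 0*2+1 = 1
item=3: odd, s = 1*2+3 = 5
item=7: odd, s = 5*2+7 = 17
item=8: not odd
item=13: odd, s = 17*2+13 = 47

47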